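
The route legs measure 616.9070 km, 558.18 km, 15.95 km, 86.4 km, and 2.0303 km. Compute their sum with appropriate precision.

616.9070 km + 558.18 km + 15.95 km + 86.4 km + 2.0303 km = 1279.4673 km.
Addition/subtraction keeps the fewest decimal places: 616.9070 → 4 decimal places, 558.18 → 2 decimal places, 15.95 → 2 decimal places, 86.4 → 1 decimal place, 2.0303 → 4 decimal places; limit is 1.
Rounded to 1 decimal place: 1279.5 km.

1279.5 km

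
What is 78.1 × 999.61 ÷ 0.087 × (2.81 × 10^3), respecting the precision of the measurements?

78.1 × 999.61 ÷ 0.087 × (2.81 × 10^3) = 2.5215564392 × 10^9…
Multiplication/division keeps the fewest significant figures: 78.1 → 3 s.f., 999.61 → 5 s.f., 0.087 → 2 s.f., 2.81 × 10^3 → 3 s.f.; limit is 2.
Rounded to 2 significant figures: 2.5 × 10^9.

2.5 × 10^9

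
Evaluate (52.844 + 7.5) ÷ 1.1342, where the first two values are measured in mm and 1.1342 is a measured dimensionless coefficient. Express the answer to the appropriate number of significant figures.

53.2 mm

52.844 mm + 7.5 mm = 60.344 mm; the sum is limited to 1 decimal place (3 s.f.).
Carrying full precision, 60.344 ÷ 1.1342 = 53.2040204549… mm; 1.1342 has 5 s.f., so the result keeps min(3, 5) = 3 s.f.
Rounded to 3 significant figures: 53.2 mm.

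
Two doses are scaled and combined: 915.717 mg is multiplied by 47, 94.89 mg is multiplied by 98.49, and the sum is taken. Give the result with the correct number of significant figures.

915.717 × 47 = 43038.699 → 4.3 × 10^4 mg (2 s.f., last digit at the 10^3 place).
94.89 × 98.49 = 9345.7161 → 9346 mg (4 s.f., last digit at the 10^0 place).
Sum: 52384.4151 mg; keep the coarser place, 10^3.
Result: 5.2 × 10^4 mg.

5.2 × 10^4 mg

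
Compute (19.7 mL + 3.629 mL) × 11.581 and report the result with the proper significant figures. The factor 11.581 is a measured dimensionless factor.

2.70 × 10^2 mL

19.7 mL + 3.629 mL = 23.329 mL; the sum is limited to 1 decimal place (3 s.f.).
Carrying full precision, 23.329 × 11.581 = 270.173149 mL; 11.581 has 5 s.f., so the result keeps min(3, 5) = 3 s.f.
Rounded to 3 significant figures: 2.70 × 10^2 mL.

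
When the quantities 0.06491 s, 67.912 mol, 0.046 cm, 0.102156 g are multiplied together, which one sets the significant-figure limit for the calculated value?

0.046 cm

0.06491 s → 4 s.f.; 67.912 mol → 5 s.f.; 0.046 cm → 2 s.f.; 0.102156 g → 6 s.f.
The fewest is 2 significant figures, from 0.046 cm.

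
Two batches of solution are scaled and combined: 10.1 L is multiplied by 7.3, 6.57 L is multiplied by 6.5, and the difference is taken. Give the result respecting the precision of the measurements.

10.1 × 7.3 = 73.73 → 74 L (2 s.f., last digit at the 10^0 place).
6.57 × 6.5 = 42.705 → 43 L (2 s.f., last digit at the 10^0 place).
Difference: 31.025 L; keep the coarser place, 10^0.
Result: 31 L.

31 L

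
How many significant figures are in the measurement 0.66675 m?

0.66675: leading zeros are not significant.

5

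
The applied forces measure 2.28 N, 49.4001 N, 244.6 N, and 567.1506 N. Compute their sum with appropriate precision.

863.4 N

2.28 N + 49.4001 N + 244.6 N + 567.1506 N = 863.4307 N.
Addition/subtraction keeps the fewest decimal places: 2.28 → 2 decimal places, 49.4001 → 4 decimal places, 244.6 → 1 decimal place, 567.1506 → 4 decimal places; limit is 1.
Rounded to 1 decimal place: 863.4 N.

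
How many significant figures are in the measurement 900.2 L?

4

900.2: zeros between nonzero digits are significant.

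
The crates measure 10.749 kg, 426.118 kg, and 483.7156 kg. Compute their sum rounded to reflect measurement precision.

920.583 kg

10.749 kg + 426.118 kg + 483.7156 kg = 920.5826 kg.
Addition/subtraction keeps the fewest decimal places: 10.749 → 3 decimal places, 426.118 → 3 decimal places, 483.7156 → 4 decimal places; limit is 3.
Rounded to 3 decimal places: 920.583 kg.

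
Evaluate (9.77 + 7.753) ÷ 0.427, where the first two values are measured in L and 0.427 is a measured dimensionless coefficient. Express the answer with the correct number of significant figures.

41.0 L

9.77 L + 7.753 L = 17.523 L; the sum is limited to 2 decimal places (4 s.f.).
Carrying full precision, 17.523 ÷ 0.427 = 41.037470726… L; 0.427 has 3 s.f., so the result keeps min(4, 3) = 3 s.f.
Rounded to 3 significant figures: 41.0 L.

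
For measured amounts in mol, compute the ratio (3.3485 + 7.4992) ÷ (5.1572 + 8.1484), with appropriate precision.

3.3485 + 7.4992 = 10.8477, limited to 4 d.p. → 6 s.f.; 5.1572 + 8.1484 = 13.3056, limited to 4 d.p. → 6 s.f.
Carrying full precision, 10.8477 ÷ 13.3056 = 0.815273268398…; keep min(6, 6) = 6 s.f.
Rounded to 6 significant figures: 0.815273.

0.815273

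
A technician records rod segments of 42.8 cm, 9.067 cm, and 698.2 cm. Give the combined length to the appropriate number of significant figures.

42.8 cm + 9.067 cm + 698.2 cm = 750.067 cm.
Addition/subtraction keeps the fewest decimal places: 42.8 → 1 decimal place, 9.067 → 3 decimal places, 698.2 → 1 decimal place; limit is 1.
Rounded to 1 decimal place: 750.1 cm.

750.1 cm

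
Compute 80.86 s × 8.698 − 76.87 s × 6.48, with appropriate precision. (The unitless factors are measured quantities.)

80.86 × 8.698 = 703.32028 → 703.3 s (4 s.f., last digit at the 10^-1 place).
76.87 × 6.48 = 498.1176 → 498 s (3 s.f., last digit at the 10^0 place).
Difference: 205.20268 s; keep the coarser place, 10^0.
Result: 205 s.

205 s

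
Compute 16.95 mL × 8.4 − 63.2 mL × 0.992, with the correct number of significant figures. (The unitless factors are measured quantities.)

16.95 × 8.4 = 142.38 → 1.4 × 10^2 mL (2 s.f., last digit at the 10^1 place).
63.2 × 0.992 = 62.6944 → 62.7 mL (3 s.f., last digit at the 10^-1 place).
Difference: 79.6856 mL; keep the coarser place, 10^1.
Result: 8 × 10^1 mL.

8 × 10^1 mL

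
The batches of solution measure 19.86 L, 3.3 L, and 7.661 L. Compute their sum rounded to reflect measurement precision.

19.86 L + 3.3 L + 7.661 L = 30.821 L.
Addition/subtraction keeps the fewest decimal places: 19.86 → 2 decimal places, 3.3 → 1 decimal place, 7.661 → 3 decimal places; limit is 1.
Rounded to 1 decimal place: 30.8 L.

30.8 L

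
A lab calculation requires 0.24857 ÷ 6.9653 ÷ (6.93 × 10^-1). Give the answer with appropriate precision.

0.0515

0.24857 ÷ 6.9653 ÷ (6.93 × 10^-1) = 0.0514962555363…
Multiplication/division keeps the fewest significant figures: 0.24857 → 5 s.f., 6.9653 → 5 s.f., 6.93 × 10^-1 → 3 s.f.; limit is 3.
Rounded to 3 significant figures: 0.0515.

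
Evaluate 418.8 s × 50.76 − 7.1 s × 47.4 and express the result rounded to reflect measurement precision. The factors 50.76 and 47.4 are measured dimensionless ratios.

2.092 × 10⁴ s

418.8 × 50.76 = 21258.288 → 2.126 × 10⁴ s (4 s.f., last digit at the 10^1 place).
7.1 × 47.4 = 336.54 → 3.4 × 10² s (2 s.f., last digit at the 10^1 place).
Difference: 20921.748 s; keep the coarser place, 10^1.
Result: 2.092 × 10⁴ s.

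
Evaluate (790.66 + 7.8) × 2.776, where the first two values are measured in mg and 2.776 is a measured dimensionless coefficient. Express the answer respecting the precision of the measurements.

790.66 mg + 7.8 mg = 798.46 mg; the sum is limited to 1 decimal place (4 s.f.).
Carrying full precision, 798.46 × 2.776 = 2216.52496 mg; 2.776 has 4 s.f., so the result keeps min(4, 4) = 4 s.f.
Rounded to 4 significant figures: 2217 mg.

2217 mg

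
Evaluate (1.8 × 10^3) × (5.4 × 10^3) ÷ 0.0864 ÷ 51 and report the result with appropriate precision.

(1.8 × 10^3) × (5.4 × 10^3) ÷ 0.0864 ÷ 51 = 2205882.35294…
Multiplication/division keeps the fewest significant figures: 1.8 × 10^3 → 2 s.f., 5.4 × 10^3 → 2 s.f., 0.0864 → 3 s.f., 51 → 2 s.f.; limit is 2.
Rounded to 2 significant figures: 2.2 × 10^6.

2.2 × 10^6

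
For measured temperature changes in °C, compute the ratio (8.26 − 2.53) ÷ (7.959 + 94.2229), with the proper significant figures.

0.0561

8.26 − 2.53 = 5.73, limited to 2 d.p. → 3 s.f.; 7.959 + 94.2229 = 102.1819, limited to 3 d.p. → 6 s.f.
Carrying full precision, 5.73 ÷ 102.1819 = 0.0560764675544…; keep min(3, 6) = 3 s.f.
Rounded to 3 significant figures: 0.0561.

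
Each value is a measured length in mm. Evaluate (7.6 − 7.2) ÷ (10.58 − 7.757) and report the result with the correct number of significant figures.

7.6 − 7.2 = 0.4, limited to 1 d.p. → 1 s.f.; 10.58 − 7.757 = 2.823, limited to 2 d.p. → 3 s.f.
Carrying full precision, 0.4 ÷ 2.823 = 0.141693234148…; keep min(1, 3) = 1 s.f.
Rounded to 1 significant figure: 0.1.

0.1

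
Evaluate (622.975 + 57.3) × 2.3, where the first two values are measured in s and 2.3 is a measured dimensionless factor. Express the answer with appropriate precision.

1.6 × 10³ s

622.975 s + 57.3 s = 680.275 s; the sum is limited to 1 decimal place (4 s.f.).
Carrying full precision, 680.275 × 2.3 = 1564.6325 s; 2.3 has 2 s.f., so the result keeps min(4, 2) = 2 s.f.
Rounded to 2 significant figures: 1.6 × 10³ s.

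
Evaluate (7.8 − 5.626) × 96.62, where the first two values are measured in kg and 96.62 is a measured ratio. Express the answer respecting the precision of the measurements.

2.1 × 10² kg

7.8 kg − 5.626 kg = 2.174 kg; the difference is limited to 1 decimal place (2 s.f.).
Carrying full precision, 2.174 × 96.62 = 210.05188 kg; 96.62 has 4 s.f., so the result keeps min(2, 4) = 2 s.f.
Rounded to 2 significant figures: 2.1 × 10² kg.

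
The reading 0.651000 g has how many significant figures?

6

0.651000: leading zeros are not significant; trailing zeros after a decimal point are significant.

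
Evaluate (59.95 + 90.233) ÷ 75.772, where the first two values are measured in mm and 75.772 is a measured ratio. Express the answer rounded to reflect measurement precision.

1.9820 mm

59.95 mm + 90.233 mm = 150.183 mm; the sum is limited to 2 decimal places (5 s.f.).
Carrying full precision, 150.183 ÷ 75.772 = 1.98203821992… mm; 75.772 has 5 s.f., so the result keeps min(5, 5) = 5 s.f.
Rounded to 5 significant figures: 1.9820 mm.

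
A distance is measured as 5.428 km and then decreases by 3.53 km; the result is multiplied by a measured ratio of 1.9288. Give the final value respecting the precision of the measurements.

5.428 km − 3.53 km = 1.898 km; the difference is limited to 2 decimal places (3 s.f.).
Carrying full precision, 1.898 × 1.9288 = 3.6608624 km; 1.9288 has 5 s.f., so the result keeps min(3, 5) = 3 s.f.
Rounded to 3 significant figures: 3.66 km.

3.66 km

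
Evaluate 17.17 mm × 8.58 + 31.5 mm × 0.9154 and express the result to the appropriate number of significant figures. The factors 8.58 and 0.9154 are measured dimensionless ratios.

176 mm

17.17 × 8.58 = 147.3186 → 147 mm (3 s.f., last digit at the 10^0 place).
31.5 × 0.9154 = 28.8351 → 28.8 mm (3 s.f., last digit at the 10^-1 place).
Sum: 176.1537 mm; keep the coarser place, 10^0.
Result: 176 mm.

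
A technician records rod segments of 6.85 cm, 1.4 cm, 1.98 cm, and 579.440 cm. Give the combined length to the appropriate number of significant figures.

6.85 cm + 1.4 cm + 1.98 cm + 579.440 cm = 589.670 cm.
Addition/subtraction keeps the fewest decimal places: 6.85 → 2 decimal places, 1.4 → 1 decimal place, 1.98 → 2 decimal places, 579.440 → 3 decimal places; limit is 1.
Rounded to 1 decimal place: 589.7 cm.

589.7 cm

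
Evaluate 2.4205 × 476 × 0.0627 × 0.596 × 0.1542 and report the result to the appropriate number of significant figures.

2.4205 × 476 × 0.0627 × 0.596 × 0.1542 = 6.63911534552…
Multiplication/division keeps the fewest significant figures: 2.4205 → 5 s.f., 476 → 3 s.f., 0.0627 → 3 s.f., 0.596 → 3 s.f., 0.1542 → 4 s.f.; limit is 3.
Rounded to 3 significant figures: 6.64.

6.64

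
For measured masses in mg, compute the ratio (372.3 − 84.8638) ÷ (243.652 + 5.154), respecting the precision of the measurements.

1.155

372.3 − 84.8638 = 287.4362, limited to 1 d.p. → 4 s.f.; 243.652 + 5.154 = 248.806, limited to 3 d.p. → 6 s.f.
Carrying full precision, 287.4362 ÷ 248.806 = 1.1552623329…; keep min(4, 6) = 4 s.f.
Rounded to 4 significant figures: 1.155.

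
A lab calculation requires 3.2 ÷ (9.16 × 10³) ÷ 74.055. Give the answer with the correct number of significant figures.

4.7 × 10⁻⁶

3.2 ÷ (9.16 × 10³) ÷ 74.055 = 0.00000471737192851…
Multiplication/division keeps the fewest significant figures: 3.2 → 2 s.f., 9.16 × 10³ → 3 s.f., 74.055 → 5 s.f.; limit is 2.
Rounded to 2 significant figures: 4.7 × 10⁻⁶.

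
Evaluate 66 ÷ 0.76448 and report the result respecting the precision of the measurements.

66 ÷ 0.76448 = 86.3331938049…
Multiplication/division keeps the fewest significant figures: 66 → 2 s.f., 0.76448 → 5 s.f.; limit is 2.
Rounded to 2 significant figures: 86.

86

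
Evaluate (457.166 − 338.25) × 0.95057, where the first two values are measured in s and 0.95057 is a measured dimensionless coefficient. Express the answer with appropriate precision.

457.166 s − 338.25 s = 118.916 s; the difference is limited to 2 decimal places (5 s.f.).
Carrying full precision, 118.916 × 0.95057 = 113.03798212 s; 0.95057 has 5 s.f., so the result keeps min(5, 5) = 5 s.f.
Rounded to 5 significant figures: 113.04 s.

113.04 s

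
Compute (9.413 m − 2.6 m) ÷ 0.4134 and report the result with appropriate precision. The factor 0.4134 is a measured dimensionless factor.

16 m

9.413 m − 2.6 m = 6.813 m; the difference is limited to 1 decimal place (2 s.f.).
Carrying full precision, 6.813 ÷ 0.4134 = 16.4804063861… m; 0.4134 has 4 s.f., so the result keeps min(2, 4) = 2 s.f.
Rounded to 2 significant figures: 16 m.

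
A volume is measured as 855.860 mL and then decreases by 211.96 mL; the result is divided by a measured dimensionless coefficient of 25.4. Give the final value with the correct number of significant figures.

25.4 mL

855.860 mL − 211.96 mL = 643.900 mL; the difference is limited to 2 decimal places (5 s.f.).
Carrying full precision, 643.900 ÷ 25.4 = 25.3503937008… mL; 25.4 has 3 s.f., so the result keeps min(5, 3) = 3 s.f.
Rounded to 3 significant figures: 25.4 mL.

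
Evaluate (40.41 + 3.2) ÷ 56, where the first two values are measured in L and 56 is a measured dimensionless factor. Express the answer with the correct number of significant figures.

40.41 L + 3.2 L = 43.61 L; the sum is limited to 1 decimal place (3 s.f.).
Carrying full precision, 43.61 ÷ 56 = 0.77875 L; 56 has 2 s.f., so the result keeps min(3, 2) = 2 s.f.
Rounded to 2 significant figures: 0.78 L.

0.78 L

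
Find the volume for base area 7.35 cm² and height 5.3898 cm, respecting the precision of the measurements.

volume = 7.35 cm² × 5.3898 cm = 39.61503 cm³.
7.35 has 3 significant figures; 5.3898 has 5.
Division/multiplication keeps the fewest: 3 significant figures.
Rounded: 39.6 cm³.

39.6 cm³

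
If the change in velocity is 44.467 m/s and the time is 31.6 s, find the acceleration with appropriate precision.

1.41 m/s²

acceleration = 44.467 m/s ÷ 31.6 s = 1.4071835443… m/s².
44.467 has 5 significant figures; 31.6 has 3.
Division/multiplication keeps the fewest: 3 significant figures.
Rounded: 1.41 m/s².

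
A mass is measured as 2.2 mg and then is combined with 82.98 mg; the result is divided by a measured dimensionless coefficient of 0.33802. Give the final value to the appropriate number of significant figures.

2.2 mg + 82.98 mg = 85.18 mg; the sum is limited to 1 decimal place (3 s.f.).
Carrying full precision, 85.18 ÷ 0.33802 = 251.996923259… mg; 0.33802 has 5 s.f., so the result keeps min(3, 5) = 3 s.f.
Rounded to 3 significant figures: 2.52 × 10² mg.

2.52 × 10² mg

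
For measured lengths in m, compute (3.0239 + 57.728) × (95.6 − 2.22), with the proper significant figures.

3.0239 + 57.728 = 60.7519, limited to 3 d.p. → 5 s.f.; 95.6 − 2.22 = 93.38, limited to 1 d.p. → 3 s.f.
Carrying full precision, 60.7519 × 93.38 = 5673.012422; keep min(5, 3) = 3 s.f.
Rounded to 3 significant figures: 5.67 × 10^3 m².

5.67 × 10^3 m²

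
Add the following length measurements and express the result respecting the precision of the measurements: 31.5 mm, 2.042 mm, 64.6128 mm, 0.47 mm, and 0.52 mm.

99.1 mm

31.5 mm + 2.042 mm + 64.6128 mm + 0.47 mm + 0.52 mm = 99.1448 mm.
Addition/subtraction keeps the fewest decimal places: 31.5 → 1 decimal place, 2.042 → 3 decimal places, 64.6128 → 4 decimal places, 0.47 → 2 decimal places, 0.52 → 2 decimal places; limit is 1.
Rounded to 1 decimal place: 99.1 mm.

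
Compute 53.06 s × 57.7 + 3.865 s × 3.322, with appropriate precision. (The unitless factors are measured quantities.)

3.07 × 10^3 s

53.06 × 57.7 = 3061.562 → 3.06 × 10^3 s (3 s.f., last digit at the 10^1 place).
3.865 × 3.322 = 12.83953 → 12.84 s (4 s.f., last digit at the 10^-2 place).
Sum: 3074.40153 s; keep the coarser place, 10^1.
Result: 3.07 × 10^3 s.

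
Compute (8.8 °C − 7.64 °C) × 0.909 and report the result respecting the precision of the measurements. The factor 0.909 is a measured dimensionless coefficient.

8.8 °C − 7.64 °C = 1.16 °C; the difference is limited to 1 decimal place (2 s.f.).
Carrying full precision, 1.16 × 0.909 = 1.05444 °C; 0.909 has 3 s.f., so the result keeps min(2, 3) = 2 s.f.
Rounded to 2 significant figures: 1.1 °C.

1.1 °C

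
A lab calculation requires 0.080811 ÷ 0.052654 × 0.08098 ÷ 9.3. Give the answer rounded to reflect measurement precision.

0.080811 ÷ 0.052654 × 0.08098 ÷ 9.3 = 0.0133639221111…
Multiplication/division keeps the fewest significant figures: 0.080811 → 5 s.f., 0.052654 → 5 s.f., 0.08098 → 4 s.f., 9.3 → 2 s.f.; limit is 2.
Rounded to 2 significant figures: 1.3 × 10^-2.

1.3 × 10^-2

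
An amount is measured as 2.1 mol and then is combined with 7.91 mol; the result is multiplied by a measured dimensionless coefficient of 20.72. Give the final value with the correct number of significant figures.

2.1 mol + 7.91 mol = 10.01 mol; the sum is limited to 1 decimal place (3 s.f.).
Carrying full precision, 10.01 × 20.72 = 207.4072 mol; 20.72 has 4 s.f., so the result keeps min(3, 4) = 3 s.f.
Rounded to 3 significant figures: 207 mol.

207 mol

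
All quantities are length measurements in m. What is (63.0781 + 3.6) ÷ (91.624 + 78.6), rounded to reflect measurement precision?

0.392

63.0781 + 3.6 = 66.6781, limited to 1 d.p. → 3 s.f.; 91.624 + 78.6 = 170.224, limited to 1 d.p. → 4 s.f.
Carrying full precision, 66.6781 ÷ 170.224 = 0.391707984773…; keep min(3, 4) = 3 s.f.
Rounded to 3 significant figures: 0.392.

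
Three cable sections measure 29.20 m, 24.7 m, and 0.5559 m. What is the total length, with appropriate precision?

54.5 m

29.20 m + 24.7 m + 0.5559 m = 54.4559 m.
Addition/subtraction keeps the fewest decimal places: 29.20 → 2 decimal places, 24.7 → 1 decimal place, 0.5559 → 4 decimal places; limit is 1.
Rounded to 1 decimal place: 54.5 m.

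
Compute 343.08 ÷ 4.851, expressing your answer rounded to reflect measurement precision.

343.08 ÷ 4.851 = 70.7235621521…
Multiplication/division keeps the fewest significant figures: 343.08 → 5 s.f., 4.851 → 4 s.f.; limit is 4.
Rounded to 4 significant figures: 70.72.

70.72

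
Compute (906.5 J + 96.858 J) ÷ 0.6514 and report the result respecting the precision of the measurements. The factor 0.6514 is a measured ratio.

1.540 × 10^3 J

906.5 J + 96.858 J = 1003.358 J; the sum is limited to 1 decimal place (5 s.f.).
Carrying full precision, 1003.358 ÷ 0.6514 = 1540.31010132… J; 0.6514 has 4 s.f., so the result keeps min(5, 4) = 4 s.f.
Rounded to 4 significant figures: 1.540 × 10^3 J.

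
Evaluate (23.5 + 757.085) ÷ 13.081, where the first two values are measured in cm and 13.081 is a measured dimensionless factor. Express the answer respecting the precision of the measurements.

23.5 cm + 757.085 cm = 780.585 cm; the sum is limited to 1 decimal place (4 s.f.).
Carrying full precision, 780.585 ÷ 13.081 = 59.6731901231… cm; 13.081 has 5 s.f., so the result keeps min(4, 5) = 4 s.f.
Rounded to 4 significant figures: 59.67 cm.

59.67 cm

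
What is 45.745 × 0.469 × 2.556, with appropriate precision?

54.8

45.745 × 0.469 × 2.556 = 54.83745918
Multiplication/division keeps the fewest significant figures: 45.745 → 5 s.f., 0.469 → 3 s.f., 2.556 → 4 s.f.; limit is 3.
Rounded to 3 significant figures: 54.8.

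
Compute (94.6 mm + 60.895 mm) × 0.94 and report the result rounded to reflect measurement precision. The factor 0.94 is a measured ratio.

94.6 mm + 60.895 mm = 155.495 mm; the sum is limited to 1 decimal place (4 s.f.).
Carrying full precision, 155.495 × 0.94 = 146.1653 mm; 0.94 has 2 s.f., so the result keeps min(4, 2) = 2 s.f.
Rounded to 2 significant figures: 1.5 × 10² mm.

1.5 × 10² mm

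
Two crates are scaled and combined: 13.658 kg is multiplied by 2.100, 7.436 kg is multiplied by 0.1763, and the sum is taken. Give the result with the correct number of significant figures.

29.99 kg

13.658 × 2.100 = 28.6818 → 28.68 kg (4 s.f., last digit at the 10^-2 place).
7.436 × 0.1763 = 1.3109668 → 1.311 kg (4 s.f., last digit at the 10^-3 place).
Sum: 29.9927668 kg; keep the coarser place, 10^-2.
Result: 29.99 kg.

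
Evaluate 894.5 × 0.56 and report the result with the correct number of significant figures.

5.0 × 10^2

894.5 × 0.56 = 500.92
Multiplication/division keeps the fewest significant figures: 894.5 → 4 s.f., 0.56 → 2 s.f.; limit is 2.
Rounded to 2 significant figures: 5.0 × 10^2.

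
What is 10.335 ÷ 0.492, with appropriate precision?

10.335 ÷ 0.492 = 21.006097561…
Multiplication/division keeps the fewest significant figures: 10.335 → 5 s.f., 0.492 → 3 s.f.; limit is 3.
Rounded to 3 significant figures: 21.0.

21.0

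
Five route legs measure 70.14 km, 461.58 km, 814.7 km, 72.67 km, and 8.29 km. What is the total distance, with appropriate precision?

70.14 km + 461.58 km + 814.7 km + 72.67 km + 8.29 km = 1427.38 km.
Addition/subtraction keeps the fewest decimal places: 70.14 → 2 decimal places, 461.58 → 2 decimal places, 814.7 → 1 decimal place, 72.67 → 2 decimal places, 8.29 → 2 decimal places; limit is 1.
Rounded to 1 decimal place: 1427.4 km.

1427.4 km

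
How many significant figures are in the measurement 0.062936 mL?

0.062936: leading zeros are not significant.

5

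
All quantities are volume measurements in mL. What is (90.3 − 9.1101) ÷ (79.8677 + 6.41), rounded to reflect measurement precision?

90.3 − 9.1101 = 81.1899, limited to 1 d.p. → 3 s.f.; 79.8677 + 6.41 = 86.2777, limited to 2 d.p. → 4 s.f.
Carrying full precision, 81.1899 ÷ 86.2777 = 0.941029953279…; keep min(3, 4) = 3 s.f.
Rounded to 3 significant figures: 0.941.

0.941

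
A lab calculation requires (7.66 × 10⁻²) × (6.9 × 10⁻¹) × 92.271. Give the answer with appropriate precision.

4.9

(7.66 × 10⁻²) × (6.9 × 10⁻¹) × 92.271 = 4.876891434
Multiplication/division keeps the fewest significant figures: 7.66 × 10⁻² → 3 s.f., 6.9 × 10⁻¹ → 2 s.f., 92.271 → 5 s.f.; limit is 2.
Rounded to 2 significant figures: 4.9.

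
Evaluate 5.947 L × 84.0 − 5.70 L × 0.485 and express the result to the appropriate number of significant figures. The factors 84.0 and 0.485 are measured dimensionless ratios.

497 L

5.947 × 84.0 = 499.548 → 5.00 × 10² L (3 s.f., last digit at the 10^0 place).
5.70 × 0.485 = 2.7645 → 2.76 L (3 s.f., last digit at the 10^-2 place).
Difference: 496.7835 L; keep the coarser place, 10^0.
Result: 497 L.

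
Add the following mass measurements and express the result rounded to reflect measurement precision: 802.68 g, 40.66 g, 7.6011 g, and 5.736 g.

802.68 g + 40.66 g + 7.6011 g + 5.736 g = 856.6771 g.
Addition/subtraction keeps the fewest decimal places: 802.68 → 2 decimal places, 40.66 → 2 decimal places, 7.6011 → 4 decimal places, 5.736 → 3 decimal places; limit is 2.
Rounded to 2 decimal places: 856.68 g.

856.68 g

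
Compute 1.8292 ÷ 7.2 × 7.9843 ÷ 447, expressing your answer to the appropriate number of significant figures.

0.0045

1.8292 ÷ 7.2 × 7.9843 ÷ 447 = 0.00453793237634…
Multiplication/division keeps the fewest significant figures: 1.8292 → 5 s.f., 7.2 → 2 s.f., 7.9843 → 5 s.f., 447 → 3 s.f.; limit is 2.
Rounded to 2 significant figures: 0.0045.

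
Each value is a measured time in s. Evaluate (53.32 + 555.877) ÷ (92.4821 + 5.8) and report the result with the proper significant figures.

53.32 + 555.877 = 609.197, limited to 2 d.p. → 5 s.f.; 92.4821 + 5.8 = 98.2821, limited to 1 d.p. → 3 s.f.
Carrying full precision, 609.197 ÷ 98.2821 = 6.198453228…; keep min(5, 3) = 3 s.f.
Rounded to 3 significant figures: 6.20.

6.20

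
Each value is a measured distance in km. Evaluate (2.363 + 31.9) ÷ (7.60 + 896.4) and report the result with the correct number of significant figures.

0.0379

2.363 + 31.9 = 34.263, limited to 1 d.p. → 3 s.f.; 7.60 + 896.4 = 904.00, limited to 1 d.p. → 4 s.f.
Carrying full precision, 34.263 ÷ 904.00 = 0.0379015486726…; keep min(3, 4) = 3 s.f.
Rounded to 3 significant figures: 0.0379.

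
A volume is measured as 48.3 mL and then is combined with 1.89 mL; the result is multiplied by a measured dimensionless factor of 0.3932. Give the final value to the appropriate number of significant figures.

19.7 mL

48.3 mL + 1.89 mL = 50.19 mL; the sum is limited to 1 decimal place (3 s.f.).
Carrying full precision, 50.19 × 0.3932 = 19.734708 mL; 0.3932 has 4 s.f., so the result keeps min(3, 4) = 3 s.f.
Rounded to 3 significant figures: 19.7 mL.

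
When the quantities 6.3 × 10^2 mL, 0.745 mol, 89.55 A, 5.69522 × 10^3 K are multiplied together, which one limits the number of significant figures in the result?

6.3 × 10^2 mL → 2 s.f.; 0.745 mol → 3 s.f.; 89.55 A → 4 s.f.; 5.69522 × 10^3 K → 6 s.f.
The fewest is 2 significant figures, from 6.3 × 10^2 mL.

6.3 × 10^2 mL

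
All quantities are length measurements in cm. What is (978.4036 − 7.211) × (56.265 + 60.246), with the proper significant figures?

978.4036 − 7.211 = 971.1926, limited to 3 d.p. → 6 s.f.; 56.265 + 60.246 = 116.511, limited to 3 d.p. → 6 s.f.
Carrying full precision, 971.1926 × 116.511 = 113154.621019…; keep min(6, 6) = 6 s.f.
Rounded to 6 significant figures: 113155 cm².

113155 cm²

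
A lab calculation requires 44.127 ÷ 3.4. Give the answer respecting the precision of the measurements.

44.127 ÷ 3.4 = 12.9785294118…
Multiplication/division keeps the fewest significant figures: 44.127 → 5 s.f., 3.4 → 2 s.f.; limit is 2.
Rounded to 2 significant figures: 13.

13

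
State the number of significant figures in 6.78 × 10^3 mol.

6.78 × 10^3: in scientific notation every digit of the coefficient is significant.

3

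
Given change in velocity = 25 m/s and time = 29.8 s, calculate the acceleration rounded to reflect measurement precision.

8.4 × 10^-1 m/s²

acceleration = 25 m/s ÷ 29.8 s = 0.838926174497… m/s².
25 has 2 significant figures; 29.8 has 3.
Division/multiplication keeps the fewest: 2 significant figures.
Rounded: 8.4 × 10^-1 m/s².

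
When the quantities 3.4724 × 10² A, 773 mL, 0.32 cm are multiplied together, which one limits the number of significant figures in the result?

3.4724 × 10² A → 5 s.f.; 773 mL → 3 s.f.; 0.32 cm → 2 s.f.
The fewest is 2 significant figures, from 0.32 cm.

0.32 cm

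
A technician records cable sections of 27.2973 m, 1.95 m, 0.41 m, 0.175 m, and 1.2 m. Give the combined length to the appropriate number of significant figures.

27.2973 m + 1.95 m + 0.41 m + 0.175 m + 1.2 m = 31.0323 m.
Addition/subtraction keeps the fewest decimal places: 27.2973 → 4 decimal places, 1.95 → 2 decimal places, 0.41 → 2 decimal places, 0.175 → 3 decimal places, 1.2 → 1 decimal place; limit is 1.
Rounded to 1 decimal place: 31.0 m.

31.0 m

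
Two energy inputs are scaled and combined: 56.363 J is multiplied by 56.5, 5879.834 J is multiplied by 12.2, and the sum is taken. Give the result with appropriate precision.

56.363 × 56.5 = 3184.5095 → 3.18 × 10³ J (3 s.f., last digit at the 10^1 place).
5879.834 × 12.2 = 71733.9748 → 7.17 × 10⁴ J (3 s.f., last digit at the 10^2 place).
Sum: 74918.4843 J; keep the coarser place, 10^2.
Result: 7.49 × 10⁴ J.

7.49 × 10⁴ J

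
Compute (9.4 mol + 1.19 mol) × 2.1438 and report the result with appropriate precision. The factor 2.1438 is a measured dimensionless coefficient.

22.7 mol

9.4 mol + 1.19 mol = 10.59 mol; the sum is limited to 1 decimal place (3 s.f.).
Carrying full precision, 10.59 × 2.1438 = 22.702842 mol; 2.1438 has 5 s.f., so the result keeps min(3, 5) = 3 s.f.
Rounded to 3 significant figures: 22.7 mol.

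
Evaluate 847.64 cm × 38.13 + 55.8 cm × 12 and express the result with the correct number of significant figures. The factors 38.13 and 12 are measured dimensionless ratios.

847.64 × 38.13 = 32320.5132 → 3.232 × 10^4 cm (4 s.f., last digit at the 10^1 place).
55.8 × 12 = 669.6 → 6.7 × 10^2 cm (2 s.f., last digit at the 10^1 place).
Sum: 32990.1132 cm; keep the coarser place, 10^1.
Result: 3.299 × 10^4 cm.

3.299 × 10^4 cm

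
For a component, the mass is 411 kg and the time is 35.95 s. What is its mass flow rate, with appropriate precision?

mass flow rate = 411 kg ÷ 35.95 s = 11.4325452017… kg/s.
411 has 3 significant figures; 35.95 has 4.
Division/multiplication keeps the fewest: 3 significant figures.
Rounded: 11.4 kg/s.

11.4 kg/s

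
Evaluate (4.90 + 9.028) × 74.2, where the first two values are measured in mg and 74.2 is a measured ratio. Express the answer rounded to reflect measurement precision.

1.03 × 10^3 mg

4.90 mg + 9.028 mg = 13.928 mg; the sum is limited to 2 decimal places (4 s.f.).
Carrying full precision, 13.928 × 74.2 = 1033.4576 mg; 74.2 has 3 s.f., so the result keeps min(4, 3) = 3 s.f.
Rounded to 3 significant figures: 1.03 × 10^3 mg.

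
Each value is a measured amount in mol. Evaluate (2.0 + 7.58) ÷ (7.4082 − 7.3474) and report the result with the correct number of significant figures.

2.0 + 7.58 = 9.58, limited to 1 d.p. → 2 s.f.; 7.4082 − 7.3474 = 0.0608, limited to 4 d.p. → 3 s.f.
Carrying full precision, 9.58 ÷ 0.0608 = 157.565789474…; keep min(2, 3) = 2 s.f.
Rounded to 2 significant figures: 1.6 × 10².

1.6 × 10²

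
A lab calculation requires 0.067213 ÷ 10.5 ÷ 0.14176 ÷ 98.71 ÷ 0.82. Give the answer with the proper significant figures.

5.6 × 10^-4

0.067213 ÷ 10.5 ÷ 0.14176 ÷ 98.71 ÷ 0.82 = 0.000557872909361…
Multiplication/division keeps the fewest significant figures: 0.067213 → 5 s.f., 10.5 → 3 s.f., 0.14176 → 5 s.f., 98.71 → 4 s.f., 0.82 → 2 s.f.; limit is 2.
Rounded to 2 significant figures: 5.6 × 10^-4.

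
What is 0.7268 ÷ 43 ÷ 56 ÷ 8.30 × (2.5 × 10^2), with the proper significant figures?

9.1 × 10^-3

0.7268 ÷ 43 ÷ 56 ÷ 8.30 × (2.5 × 10^2) = 0.00909118200376…
Multiplication/division keeps the fewest significant figures: 0.7268 → 4 s.f., 43 → 2 s.f., 56 → 2 s.f., 8.30 → 3 s.f., 2.5 × 10^2 → 2 s.f.; limit is 2.
Rounded to 2 significant figures: 9.1 × 10^-3.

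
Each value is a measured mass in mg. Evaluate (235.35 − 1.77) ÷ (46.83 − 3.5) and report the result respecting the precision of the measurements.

235.35 − 1.77 = 233.58, limited to 2 d.p. → 5 s.f.; 46.83 − 3.5 = 43.33, limited to 1 d.p. → 3 s.f.
Carrying full precision, 233.58 ÷ 43.33 = 5.39072236326…; keep min(5, 3) = 3 s.f.
Rounded to 3 significant figures: 5.39.

5.39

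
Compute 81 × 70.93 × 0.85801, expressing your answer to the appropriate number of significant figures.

4.9 × 10^3

81 × 70.93 × 0.85801 = 4929.5505933
Multiplication/division keeps the fewest significant figures: 81 → 2 s.f., 70.93 → 4 s.f., 0.85801 → 5 s.f.; limit is 2.
Rounded to 2 significant figures: 4.9 × 10^3.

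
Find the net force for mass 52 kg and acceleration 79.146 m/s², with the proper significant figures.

net force = 52 kg × 79.146 m/s² = 4115.592 N.
52 has 2 significant figures; 79.146 has 5.
Division/multiplication keeps the fewest: 2 significant figures.
Rounded: 4.1 × 10³ N.

4.1 × 10³ N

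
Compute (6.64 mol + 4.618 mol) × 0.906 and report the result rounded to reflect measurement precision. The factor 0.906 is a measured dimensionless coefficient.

6.64 mol + 4.618 mol = 11.258 mol; the sum is limited to 2 decimal places (4 s.f.).
Carrying full precision, 11.258 × 0.906 = 10.199748 mol; 0.906 has 3 s.f., so the result keeps min(4, 3) = 3 s.f.
Rounded to 3 significant figures: 10.2 mol.

10.2 mol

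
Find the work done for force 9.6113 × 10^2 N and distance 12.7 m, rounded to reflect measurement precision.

work done = 9.6113 × 10^2 N × 12.7 m = 12206.351 J.
9.6113 × 10^2 has 5 significant figures; 12.7 has 3.
Division/multiplication keeps the fewest: 3 significant figures.
Rounded: 1.22 × 10^4 J.

1.22 × 10^4 J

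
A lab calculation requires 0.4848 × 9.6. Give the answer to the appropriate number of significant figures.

0.4848 × 9.6 = 4.65408
Multiplication/division keeps the fewest significant figures: 0.4848 → 4 s.f., 9.6 → 2 s.f.; limit is 2.
Rounded to 2 significant figures: 4.7.

4.7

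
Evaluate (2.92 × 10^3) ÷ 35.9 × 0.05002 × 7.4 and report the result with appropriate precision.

(2.92 × 10^3) ÷ 35.9 × 0.05002 × 7.4 = 30.1067454039…
Multiplication/division keeps the fewest significant figures: 2.92 × 10^3 → 3 s.f., 35.9 → 3 s.f., 0.05002 → 4 s.f., 7.4 → 2 s.f.; limit is 2.
Rounded to 2 significant figures: 3.0 × 10^1.

3.0 × 10^1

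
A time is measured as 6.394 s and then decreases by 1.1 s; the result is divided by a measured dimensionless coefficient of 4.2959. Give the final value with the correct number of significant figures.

1.2 s

6.394 s − 1.1 s = 5.294 s; the difference is limited to 1 decimal place (2 s.f.).
Carrying full precision, 5.294 ÷ 4.2959 = 1.23233781047… s; 4.2959 has 5 s.f., so the result keeps min(2, 5) = 2 s.f.
Rounded to 2 significant figures: 1.2 s.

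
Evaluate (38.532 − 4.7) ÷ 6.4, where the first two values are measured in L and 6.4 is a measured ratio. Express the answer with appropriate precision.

5.3 L

38.532 L − 4.7 L = 33.832 L; the difference is limited to 1 decimal place (3 s.f.).
Carrying full precision, 33.832 ÷ 6.4 = 5.28625 L; 6.4 has 2 s.f., so the result keeps min(3, 2) = 2 s.f.
Rounded to 2 significant figures: 5.3 L.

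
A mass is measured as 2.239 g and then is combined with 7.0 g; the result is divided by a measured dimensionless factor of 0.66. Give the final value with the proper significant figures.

2.239 g + 7.0 g = 9.239 g; the sum is limited to 1 decimal place (2 s.f.).
Carrying full precision, 9.239 ÷ 0.66 = 13.9984848485… g; 0.66 has 2 s.f., so the result keeps min(2, 2) = 2 s.f.
Rounded to 2 significant figures: 14 g.

14 g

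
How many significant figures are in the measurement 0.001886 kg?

0.001886: leading zeros are not significant.

4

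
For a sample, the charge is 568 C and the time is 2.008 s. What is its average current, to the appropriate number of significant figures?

average current = 568 C ÷ 2.008 s = 282.868525896… A.
568 has 3 significant figures; 2.008 has 4.
Division/multiplication keeps the fewest: 3 significant figures.
Rounded: 283 A.

283 A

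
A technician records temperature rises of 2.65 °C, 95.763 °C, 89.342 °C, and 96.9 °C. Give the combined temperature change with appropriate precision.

2.65 °C + 95.763 °C + 89.342 °C + 96.9 °C = 284.655 °C.
Addition/subtraction keeps the fewest decimal places: 2.65 → 2 decimal places, 95.763 → 3 decimal places, 89.342 → 3 decimal places, 96.9 → 1 decimal place; limit is 1.
Rounded to 1 decimal place: 284.7 °C.

284.7 °C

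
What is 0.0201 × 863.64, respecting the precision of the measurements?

17.4

0.0201 × 863.64 = 17.359164
Multiplication/division keeps the fewest significant figures: 0.0201 → 3 s.f., 863.64 → 5 s.f.; limit is 3.
Rounded to 3 significant figures: 17.4.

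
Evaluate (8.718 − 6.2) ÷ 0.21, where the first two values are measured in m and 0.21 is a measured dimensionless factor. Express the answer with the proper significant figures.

8.718 m − 6.2 m = 2.518 m; the difference is limited to 1 decimal place (2 s.f.).
Carrying full precision, 2.518 ÷ 0.21 = 11.9904761905… m; 0.21 has 2 s.f., so the result keeps min(2, 2) = 2 s.f.
Rounded to 2 significant figures: 12 m.

12 m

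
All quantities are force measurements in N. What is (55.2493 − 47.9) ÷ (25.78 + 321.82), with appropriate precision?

0.021

55.2493 − 47.9 = 7.3493, limited to 1 d.p. → 2 s.f.; 25.78 + 321.82 = 347.60, limited to 2 d.p. → 5 s.f.
Carrying full precision, 7.3493 ÷ 347.60 = 0.0211429804373…; keep min(2, 5) = 2 s.f.
Rounded to 2 significant figures: 0.021.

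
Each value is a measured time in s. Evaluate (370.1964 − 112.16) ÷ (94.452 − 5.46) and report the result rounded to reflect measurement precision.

2.900

370.1964 − 112.16 = 258.0364, limited to 2 d.p. → 5 s.f.; 94.452 − 5.46 = 88.992, limited to 2 d.p. → 4 s.f.
Carrying full precision, 258.0364 ÷ 88.992 = 2.89954602661…; keep min(5, 4) = 4 s.f.
Rounded to 4 significant figures: 2.900.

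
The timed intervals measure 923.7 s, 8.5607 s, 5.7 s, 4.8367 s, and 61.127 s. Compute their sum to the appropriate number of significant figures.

1003.9 s

923.7 s + 8.5607 s + 5.7 s + 4.8367 s + 61.127 s = 1003.9244 s.
Addition/subtraction keeps the fewest decimal places: 923.7 → 1 decimal place, 8.5607 → 4 decimal places, 5.7 → 1 decimal place, 4.8367 → 4 decimal places, 61.127 → 3 decimal places; limit is 1.
Rounded to 1 decimal place: 1003.9 s.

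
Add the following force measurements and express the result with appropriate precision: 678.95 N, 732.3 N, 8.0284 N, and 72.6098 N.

678.95 N + 732.3 N + 8.0284 N + 72.6098 N = 1491.8882 N.
Addition/subtraction keeps the fewest decimal places: 678.95 → 2 decimal places, 732.3 → 1 decimal place, 8.0284 → 4 decimal places, 72.6098 → 4 decimal places; limit is 1.
Rounded to 1 decimal place: 1.4919 × 10^3 N.

1.4919 × 10^3 N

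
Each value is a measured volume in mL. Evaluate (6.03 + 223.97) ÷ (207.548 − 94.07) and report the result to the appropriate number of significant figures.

6.03 + 223.97 = 230.00, limited to 2 d.p. → 5 s.f.; 207.548 − 94.07 = 113.478, limited to 2 d.p. → 5 s.f.
Carrying full precision, 230.00 ÷ 113.478 = 2.02682458274…; keep min(5, 5) = 5 s.f.
Rounded to 5 significant figures: 2.0268.

2.0268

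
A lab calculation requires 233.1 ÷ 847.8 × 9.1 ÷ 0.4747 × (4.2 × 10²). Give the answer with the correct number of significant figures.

2.2 × 10³

233.1 ÷ 847.8 × 9.1 ÷ 0.4747 × (4.2 × 10²) = 2213.70788658…
Multiplication/division keeps the fewest significant figures: 233.1 → 4 s.f., 847.8 → 4 s.f., 9.1 → 2 s.f., 0.4747 → 4 s.f., 4.2 × 10² → 2 s.f.; limit is 2.
Rounded to 2 significant figures: 2.2 × 10³.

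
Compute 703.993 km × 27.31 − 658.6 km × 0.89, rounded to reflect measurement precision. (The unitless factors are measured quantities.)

1.864 × 10⁴ km

703.993 × 27.31 = 19226.04883 → 1.923 × 10⁴ km (4 s.f., last digit at the 10^1 place).
658.6 × 0.89 = 586.154 → 5.9 × 10² km (2 s.f., last digit at the 10^1 place).
Difference: 18639.89483 km; keep the coarser place, 10^1.
Result: 1.864 × 10⁴ km.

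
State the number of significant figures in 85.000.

85.000: trailing zeros after a decimal point are significant.

5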